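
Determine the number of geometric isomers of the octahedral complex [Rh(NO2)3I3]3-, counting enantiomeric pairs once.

2

An octahedron has six vertices in three trans pairs; every non-trans pair is cis.
Working through the distinct placements yields 2 geometric isomers: NO2 mer; NO2 fac.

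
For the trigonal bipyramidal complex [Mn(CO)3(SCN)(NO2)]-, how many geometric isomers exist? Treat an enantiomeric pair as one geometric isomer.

A trigonal bipyramid has two axial and three equatorial sites, which are chemically inequivalent.
Systematic placement gives 4 geometric isomers: SCN equatorial, NO2 equatorial; SCN equatorial, NO2 axial; SCN axial, NO2 equatorial; SCN axial, NO2 axial.

4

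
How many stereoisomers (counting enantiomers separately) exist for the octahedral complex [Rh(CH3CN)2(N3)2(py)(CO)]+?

An octahedron has six vertices in three trans pairs; every non-trans pair is cis.
Working through the distinct placements yields 6 geometric isomers: CH3CN trans, N3 cis; CH3CN trans, N3 trans; CH3CN cis, N3 cis (3 arrangements, 2 chiral); CH3CN cis, N3 trans.
Of these, 2 lack any improper symmetry element and so occur as enantiomeric pairs, giving 6 + 2 = 8 stereoisomers in total.

8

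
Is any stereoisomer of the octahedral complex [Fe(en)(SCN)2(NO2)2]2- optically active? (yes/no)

In an octahedral complex each vertex has one trans partner and four cis neighbours.
Each en is bidentate and must span two cis positions.
There are 3 geometric isomers: SCN cis, NO2 trans; SCN cis, NO2 cis (chiral); SCN trans, NO2 cis.
One of these lacks any improper symmetry element and so occurs as an enantiomeric pair, giving 3 + 1 = 4 stereoisomers in total.

yes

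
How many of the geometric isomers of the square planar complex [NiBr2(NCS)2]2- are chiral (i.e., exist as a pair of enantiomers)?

In a square planar complex each vertex has one trans partner and two cis neighbours.
There are 2 geometric isomers: Br cis; Br trans.
Each arrangement has an internal mirror plane or centre of symmetry, so none is chiral.

0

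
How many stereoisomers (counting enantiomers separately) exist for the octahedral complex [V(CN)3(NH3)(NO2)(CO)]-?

The six octahedral sites form three mutually perpendicular trans pairs.
Working through the distinct placements yields 4 geometric isomers: CN mer (3 arrangements); CN fac (chiral).
One of these lacks any improper symmetry element and so occurs as an enantiomeric pair, giving 4 + 1 = 5 stereoisomers in total.

5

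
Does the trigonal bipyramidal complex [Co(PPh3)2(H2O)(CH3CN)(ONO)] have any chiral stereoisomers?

yes

In a trigonal bipyramid the two axial positions differ from the three equatorial ones.
Placing the ligands in turn and identifying arrangements related by rotation or reflection leaves 7 distinct geometric isomers.
Of these, 3 lack any improper symmetry element and so occur as enantiomeric pairs, giving 7 + 3 = 10 stereoisomers in total.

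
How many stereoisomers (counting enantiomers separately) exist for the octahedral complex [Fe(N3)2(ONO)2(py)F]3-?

8

There are 6 geometric isomers: N3 cis, ONO cis (3 arrangements, 2 chiral); N3 cis, ONO trans; N3 trans, ONO cis; N3 trans, ONO trans.
Of these, 2 lack any improper symmetry element and so occur as enantiomeric pairs, giving 6 + 2 = 8 stereoisomers in total.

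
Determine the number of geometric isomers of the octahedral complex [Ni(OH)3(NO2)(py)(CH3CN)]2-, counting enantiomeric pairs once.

4

In an octahedral complex each vertex has one trans partner and four cis neighbours.
The distinct arrangements are (4 in all): OH mer (3 arrangements); OH fac (chiral).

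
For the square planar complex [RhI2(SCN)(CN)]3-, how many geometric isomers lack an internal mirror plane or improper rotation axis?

A square has two trans pairs of vertices; adjacent vertices are cis.
There are 2 geometric isomers: I cis; I trans.
Each arrangement has an internal mirror plane or centre of symmetry, so none is chiral.

0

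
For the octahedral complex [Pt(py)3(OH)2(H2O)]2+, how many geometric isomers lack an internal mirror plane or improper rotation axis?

0

The six octahedral sites form three mutually perpendicular trans pairs.
The distinct arrangements are (3 in all): py mer, OH cis; py mer, OH trans; py fac, OH cis.
Each arrangement has an internal mirror plane or centre of symmetry, so none is chiral.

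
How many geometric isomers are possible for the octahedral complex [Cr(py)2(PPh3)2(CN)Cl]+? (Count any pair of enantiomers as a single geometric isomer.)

In an octahedral complex each vertex has one trans partner and four cis neighbours.
Systematic placement gives 6 geometric isomers: py trans, PPh3 trans; py cis, PPh3 cis (3 arrangements, 2 chiral); py trans, PPh3 cis; py cis, PPh3 trans.

6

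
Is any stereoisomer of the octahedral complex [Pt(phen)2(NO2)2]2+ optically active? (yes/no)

yes

Each phen is bidentate and must span two cis positions.
There are 2 geometric isomers: NO2 trans; NO2 cis (chiral).
One of these lacks any improper symmetry element and so occurs as an enantiomeric pair, giving 2 + 1 = 3 stereoisomers in total.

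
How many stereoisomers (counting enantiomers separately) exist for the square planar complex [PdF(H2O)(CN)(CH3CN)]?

3

A square has two trans pairs of vertices; adjacent vertices are cis.
Working through the distinct placements yields 3 geometric isomers: (CH3CN/F trans, CN/H2O trans); (CH3CN/H2O trans, CN/F trans); (CH3CN/CN trans, F/H2O trans).
Each arrangement has an internal mirror plane or centre of symmetry, so none is chiral.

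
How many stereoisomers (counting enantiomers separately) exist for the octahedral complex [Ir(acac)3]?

2

In an octahedral complex each vertex has one trans partner and four cis neighbours.
Each acac is bidentate and must span two cis positions.
Only one geometric arrangement is possible; it has no improper symmetry element, so it exists as a pair of enantiomers (2 stereoisomers).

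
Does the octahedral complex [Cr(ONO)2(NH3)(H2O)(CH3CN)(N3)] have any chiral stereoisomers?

yes

Systematic enumeration (placing each ligand type in turn and discarding arrangements equivalent by rotation or reflection) gives 9 geometric isomers.
Of these, 6 lack any improper symmetry element and so occur as enantiomeric pairs, giving 9 + 6 = 15 stereoisomers in total.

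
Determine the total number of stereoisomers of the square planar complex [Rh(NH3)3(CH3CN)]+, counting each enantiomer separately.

In a square planar complex each vertex has one trans partner and two cis neighbours.
Only one geometric arrangement is possible.

1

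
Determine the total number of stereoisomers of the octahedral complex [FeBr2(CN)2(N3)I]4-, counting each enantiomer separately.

An octahedron has six vertices in three trans pairs; every non-trans pair is cis.
Working through the distinct placements yields 6 geometric isomers: Br trans, CN trans; Br trans, CN cis; Br cis, CN cis (3 arrangements, 2 chiral); Br cis, CN trans.
Of these, 2 lack any improper symmetry element and so occur as enantiomeric pairs, giving 6 + 2 = 8 stereoisomers in total.

8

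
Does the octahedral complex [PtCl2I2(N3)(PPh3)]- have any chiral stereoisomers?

yes

The six octahedral sites form three mutually perpendicular trans pairs.
Working through the distinct placements yields 6 geometric isomers: Cl trans, I trans; Cl trans, I cis; Cl cis, I cis (3 arrangements, 2 chiral); Cl cis, I trans.
Of these, 2 lack any improper symmetry element and so occur as enantiomeric pairs, giving 6 + 2 = 8 stereoisomers in total.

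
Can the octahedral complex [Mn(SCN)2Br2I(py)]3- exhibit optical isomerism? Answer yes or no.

In an octahedral complex each vertex has one trans partner and four cis neighbours.
There are 6 geometric isomers: SCN cis, Br trans; SCN trans, Br trans; SCN cis, Br cis (3 arrangements, 2 chiral); SCN trans, Br cis.
Of these, 2 lack any improper symmetry element and so occur as enantiomeric pairs, giving 6 + 2 = 8 stereoisomers in total.

yes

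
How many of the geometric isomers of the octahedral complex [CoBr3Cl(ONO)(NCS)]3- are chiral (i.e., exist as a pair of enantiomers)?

1

There are 4 geometric isomers: Br mer (3 arrangements); Br fac (chiral).
One of these lacks any improper symmetry element and so occurs as an enantiomeric pair, giving 4 + 1 = 5 stereoisomers in total.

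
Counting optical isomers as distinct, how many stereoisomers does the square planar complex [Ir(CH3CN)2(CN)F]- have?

A square has two trans pairs of vertices; adjacent vertices are cis.
Systematic placement gives 2 geometric isomers: CH3CN cis; CH3CN trans.
Each arrangement has an internal mirror plane or centre of symmetry, so none is chiral.

2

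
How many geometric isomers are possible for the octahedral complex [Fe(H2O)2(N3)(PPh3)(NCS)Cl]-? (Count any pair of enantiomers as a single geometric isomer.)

Exhaustive case analysis gives 9 geometric isomers.

9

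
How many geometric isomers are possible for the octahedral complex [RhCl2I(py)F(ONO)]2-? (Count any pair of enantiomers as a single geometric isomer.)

An octahedron has six vertices in three trans pairs; every non-trans pair is cis.
Exhaustive case analysis gives 9 geometric isomers.

9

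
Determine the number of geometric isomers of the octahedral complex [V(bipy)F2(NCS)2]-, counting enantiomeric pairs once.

An octahedron has six vertices in three trans pairs; every non-trans pair is cis.
Each bipy is bidentate and must span two cis positions.
Working through the distinct placements yields 3 geometric isomers: F trans, NCS cis; F cis, NCS cis (chiral); F cis, NCS trans.

3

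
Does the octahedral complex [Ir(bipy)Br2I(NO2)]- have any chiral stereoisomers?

yes

An octahedron has six vertices in three trans pairs; every non-trans pair is cis.
Each bipy is bidentate and must span two cis positions.
Systematic placement gives 4 geometric isomers: Br trans; Br cis (3 arrangements, 2 chiral).
Of these, 2 lack any improper symmetry element and so occur as enantiomeric pairs, giving 4 + 2 = 6 stereoisomers in total.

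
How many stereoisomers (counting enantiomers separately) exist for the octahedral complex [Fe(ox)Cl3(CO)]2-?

2

The six octahedral sites form three mutually perpendicular trans pairs.
Each ox is bidentate and must span two cis positions.
The distinct arrangements are (2 in all): Cl fac; Cl mer.
Each arrangement has an internal mirror plane or centre of symmetry, so none is chiral.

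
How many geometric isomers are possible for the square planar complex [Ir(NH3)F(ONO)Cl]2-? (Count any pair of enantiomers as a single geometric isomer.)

In a square planar complex each vertex has one trans partner and two cis neighbours.
The distinct arrangements are (3 in all): (Cl/NH3 trans, F/ONO trans); (Cl/ONO trans, F/NH3 trans); (Cl/F trans, NH3/ONO trans).

3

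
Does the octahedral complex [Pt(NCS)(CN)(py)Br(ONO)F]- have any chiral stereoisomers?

yes

The six octahedral sites form three mutually perpendicular trans pairs.
Exhaustive case analysis gives 15 geometric isomers.
Of these, 15 lack any improper symmetry element and so occur as enantiomeric pairs, giving 15 + 15 = 30 stereoisomers in total.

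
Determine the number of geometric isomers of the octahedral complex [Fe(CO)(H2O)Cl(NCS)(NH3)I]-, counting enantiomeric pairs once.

15

An octahedron has six vertices in three trans pairs; every non-trans pair is cis.
Exhaustive case analysis gives 15 geometric isomers.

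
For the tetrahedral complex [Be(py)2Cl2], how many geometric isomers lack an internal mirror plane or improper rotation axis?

All four vertices of a tetrahedron are equivalent and mutually adjacent, so cis/trans isomerism cannot arise.
Only one geometric arrangement is possible.

0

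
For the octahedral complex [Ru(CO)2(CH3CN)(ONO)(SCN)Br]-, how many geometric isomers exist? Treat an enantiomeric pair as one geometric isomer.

9

Systematic enumeration (placing each ligand type in turn and discarding arrangements equivalent by rotation or reflection) gives 9 geometric isomers.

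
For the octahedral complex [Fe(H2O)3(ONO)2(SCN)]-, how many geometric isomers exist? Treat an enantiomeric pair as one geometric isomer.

3

In an octahedral complex each vertex has one trans partner and four cis neighbours.
The distinct arrangements are (3 in all): H2O mer, ONO cis; H2O mer, ONO trans; H2O fac, ONO cis.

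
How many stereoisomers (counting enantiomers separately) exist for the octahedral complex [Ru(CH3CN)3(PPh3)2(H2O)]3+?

The six octahedral sites form three mutually perpendicular trans pairs.
The distinct arrangements are (3 in all): CH3CN mer, PPh3 trans; CH3CN mer, PPh3 cis; CH3CN fac, PPh3 cis.
Each arrangement has an internal mirror plane or centre of symmetry, so none is chiral.

3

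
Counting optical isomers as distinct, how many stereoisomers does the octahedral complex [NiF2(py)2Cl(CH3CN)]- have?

8

The six octahedral sites form three mutually perpendicular trans pairs.
There are 6 geometric isomers: F trans, py trans; F cis, py cis (3 arrangements, 2 chiral); F cis, py trans; F trans, py cis.
Of these, 2 lack any improper symmetry element and so occur as enantiomeric pairs, giving 6 + 2 = 8 stereoisomers in total.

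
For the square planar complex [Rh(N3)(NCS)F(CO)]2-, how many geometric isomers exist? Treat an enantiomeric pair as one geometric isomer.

A square has two trans pairs of vertices; adjacent vertices are cis.
There are 3 geometric isomers: (CO/N3 trans, F/NCS trans); (CO/NCS trans, F/N3 trans); (CO/F trans, N3/NCS trans).

3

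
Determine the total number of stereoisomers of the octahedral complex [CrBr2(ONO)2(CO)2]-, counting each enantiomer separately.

The six octahedral sites form three mutually perpendicular trans pairs.
Working through the distinct placements yields 5 geometric isomers: Br trans, ONO trans, CO trans; Br trans, ONO cis, CO cis; Br cis, ONO trans, CO cis; Br cis, ONO cis, CO cis (chiral); Br cis, ONO cis, CO trans.
One of these lacks any improper symmetry element and so occurs as an enantiomeric pair, giving 5 + 1 = 6 stereoisomers in total.

6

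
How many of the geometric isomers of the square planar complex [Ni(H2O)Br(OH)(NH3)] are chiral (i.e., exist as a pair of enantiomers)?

In a square planar complex each vertex has one trans partner and two cis neighbours.
The distinct arrangements are (3 in all): (Br/NH3 trans, H2O/OH trans); (Br/OH trans, H2O/NH3 trans); (Br/H2O trans, NH3/OH trans).
Each arrangement has an internal mirror plane or centre of symmetry, so none is chiral.

0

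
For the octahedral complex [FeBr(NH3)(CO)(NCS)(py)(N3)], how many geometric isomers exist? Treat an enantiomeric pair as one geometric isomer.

15

The six octahedral sites form three mutually perpendicular trans pairs.
Systematic enumeration (placing each ligand type in turn and discarding arrangements equivalent by rotation or reflection) gives 15 geometric isomers.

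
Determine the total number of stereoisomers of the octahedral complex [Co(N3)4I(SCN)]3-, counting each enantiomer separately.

An octahedron has six vertices in three trans pairs; every non-trans pair is cis.
There are 2 geometric isomers: I and SCN mutually cis; I and SCN mutually trans.
Each arrangement has an internal mirror plane or centre of symmetry, so none is chiral.

2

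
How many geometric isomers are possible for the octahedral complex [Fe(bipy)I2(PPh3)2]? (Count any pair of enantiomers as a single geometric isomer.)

3

An octahedron has six vertices in three trans pairs; every non-trans pair is cis.
Each bipy is bidentate and must span two cis positions.
There are 3 geometric isomers: I trans, PPh3 cis; I cis, PPh3 cis (chiral); I cis, PPh3 trans.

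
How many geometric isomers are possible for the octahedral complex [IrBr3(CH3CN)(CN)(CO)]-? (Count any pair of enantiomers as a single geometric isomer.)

An octahedron has six vertices in three trans pairs; every non-trans pair is cis.
The distinct arrangements are (4 in all): Br mer (3 arrangements); Br fac (chiral).

4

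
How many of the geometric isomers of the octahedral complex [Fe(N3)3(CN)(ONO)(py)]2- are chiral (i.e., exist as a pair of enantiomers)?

In an octahedral complex each vertex has one trans partner and four cis neighbours.
Working through the distinct placements yields 4 geometric isomers: N3 mer (3 arrangements); N3 fac (chiral).
One of these lacks any improper symmetry element and so occurs as an enantiomeric pair, giving 4 + 1 = 5 stereoisomers in total.

1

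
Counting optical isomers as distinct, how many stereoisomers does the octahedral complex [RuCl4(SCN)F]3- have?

2

The six octahedral sites form three mutually perpendicular trans pairs.
There are 2 geometric isomers: SCN and F mutually trans; SCN and F mutually cis.
Each arrangement has an internal mirror plane or centre of symmetry, so none is chiral.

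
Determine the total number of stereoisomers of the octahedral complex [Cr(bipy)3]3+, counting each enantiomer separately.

In an octahedral complex each vertex has one trans partner and four cis neighbours.
Each bipy is bidentate and must span two cis positions.
Only one geometric arrangement is possible; it has no improper symmetry element, so it exists as a pair of enantiomers (2 stereoisomers).

2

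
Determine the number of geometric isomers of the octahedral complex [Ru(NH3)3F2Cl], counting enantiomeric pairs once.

3

The distinct arrangements are (3 in all): NH3 mer, F cis; NH3 mer, F trans; NH3 fac, F cis.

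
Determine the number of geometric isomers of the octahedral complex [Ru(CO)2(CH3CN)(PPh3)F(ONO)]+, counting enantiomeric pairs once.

An octahedron has six vertices in three trans pairs; every non-trans pair is cis.
Systematic enumeration (placing each ligand type in turn and discarding arrangements equivalent by rotation or reflection) gives 9 geometric isomers.

9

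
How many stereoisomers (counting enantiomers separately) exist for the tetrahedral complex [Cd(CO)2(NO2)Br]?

1

In a tetrahedral complex all four positions are equivalent and every pair of ligands is adjacent — there is no cis/trans distinction.
Only one geometric arrangement is possible.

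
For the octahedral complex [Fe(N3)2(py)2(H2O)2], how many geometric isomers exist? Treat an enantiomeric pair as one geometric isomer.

The distinct arrangements are (5 in all): N3 trans, py trans, H2O trans; N3 cis, py cis, H2O trans; N3 cis, py trans, H2O cis; N3 cis, py cis, H2O cis (chiral); N3 trans, py cis, H2O cis.

5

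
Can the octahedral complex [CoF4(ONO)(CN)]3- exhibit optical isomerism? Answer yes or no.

no

An octahedron has six vertices in three trans pairs; every non-trans pair is cis.
There are 2 geometric isomers: ONO and CN mutually cis; ONO and CN mutually trans.
Each arrangement has an internal mirror plane or centre of symmetry, so none is chiral.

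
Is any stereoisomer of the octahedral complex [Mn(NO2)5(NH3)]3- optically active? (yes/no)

no

The six octahedral sites form three mutually perpendicular trans pairs.
Only one geometric arrangement is possible.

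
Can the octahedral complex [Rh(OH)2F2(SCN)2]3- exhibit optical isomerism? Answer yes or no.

yes

Working through the distinct placements yields 5 geometric isomers: OH trans, F trans, SCN trans; OH cis, F trans, SCN cis; OH cis, F cis, SCN trans; OH cis, F cis, SCN cis (chiral); OH trans, F cis, SCN cis.
One of these lacks any improper symmetry element and so occurs as an enantiomeric pair, giving 5 + 1 = 6 stereoisomers in total.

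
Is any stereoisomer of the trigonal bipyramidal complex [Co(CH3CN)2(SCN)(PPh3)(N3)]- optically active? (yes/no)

A trigonal bipyramid has two axial and three equatorial sites, which are chemically inequivalent.
Placing the ligands in turn and identifying arrangements related by rotation or reflection leaves 7 distinct geometric isomers.
Of these, 3 lack any improper symmetry element and so occur as enantiomeric pairs, giving 7 + 3 = 10 stereoisomers in total.

yes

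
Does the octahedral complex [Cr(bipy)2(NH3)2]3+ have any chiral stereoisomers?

The six octahedral sites form three mutually perpendicular trans pairs.
Each bipy is bidentate and must span two cis positions.
Systematic placement gives 2 geometric isomers: NH3 trans; NH3 cis (chiral).
One of these lacks any improper symmetry element and so occurs as an enantiomeric pair, giving 2 + 1 = 3 stereoisomers in total.

yes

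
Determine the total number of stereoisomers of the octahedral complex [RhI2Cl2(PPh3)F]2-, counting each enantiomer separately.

Working through the distinct placements yields 6 geometric isomers: I cis, Cl trans; I trans, Cl trans; I cis, Cl cis (3 arrangements, 2 chiral); I trans, Cl cis.
Of these, 2 lack any improper symmetry element and so occur as enantiomeric pairs, giving 6 + 2 = 8 stereoisomers in total.

8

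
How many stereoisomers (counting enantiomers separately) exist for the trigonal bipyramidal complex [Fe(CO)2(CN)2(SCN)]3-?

In a trigonal bipyramid the two axial positions differ from the three equatorial ones.
Exhaustive case analysis gives 5 geometric isomers.
One of these lacks any improper symmetry element and so occurs as an enantiomeric pair, giving 5 + 1 = 6 stereoisomers in total.

6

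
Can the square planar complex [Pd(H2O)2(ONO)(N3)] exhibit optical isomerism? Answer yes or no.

Systematic placement gives 2 geometric isomers: H2O cis; H2O trans.
Each arrangement has an internal mirror plane or centre of symmetry, so none is chiral.

no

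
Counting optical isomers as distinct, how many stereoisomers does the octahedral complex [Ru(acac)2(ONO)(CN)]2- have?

3

The six octahedral sites form three mutually perpendicular trans pairs.
Each acac is bidentate and must span two cis positions.
Working through the distinct placements yields 2 geometric isomers: ONO and CN mutually trans; ONO and CN mutually cis (chiral).
One of these lacks any improper symmetry element and so occurs as an enantiomeric pair, giving 2 + 1 = 3 stereoisomers in total.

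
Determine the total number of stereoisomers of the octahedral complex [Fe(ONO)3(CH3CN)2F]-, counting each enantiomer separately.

3

In an octahedral complex each vertex has one trans partner and four cis neighbours.
There are 3 geometric isomers: ONO mer, CH3CN trans; ONO mer, CH3CN cis; ONO fac, CH3CN cis.
Each arrangement has an internal mirror plane or centre of symmetry, so none is chiral.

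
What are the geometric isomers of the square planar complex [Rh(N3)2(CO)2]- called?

cis and trans

In a square planar complex each vertex has one trans partner and two cis neighbours.
The distinct arrangements are (2 in all): N3 cis; N3 trans.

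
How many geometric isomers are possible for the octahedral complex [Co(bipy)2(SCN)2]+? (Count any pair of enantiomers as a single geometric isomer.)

An octahedron has six vertices in three trans pairs; every non-trans pair is cis.
Each bipy is bidentate and must span two cis positions.
The distinct arrangements are (2 in all): SCN trans; SCN cis (chiral).

2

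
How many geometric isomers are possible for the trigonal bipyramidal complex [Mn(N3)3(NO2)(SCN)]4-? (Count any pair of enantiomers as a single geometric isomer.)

In a trigonal bipyramid the two axial positions differ from the three equatorial ones.
Working through the distinct placements yields 4 geometric isomers: NO2 equatorial, SCN equatorial; NO2 axial, SCN equatorial; NO2 equatorial, SCN axial; NO2 axial, SCN axial.

4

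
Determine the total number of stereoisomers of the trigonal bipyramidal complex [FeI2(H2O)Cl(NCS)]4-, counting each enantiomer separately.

10

Placing the ligands in turn and identifying arrangements related by rotation or reflection leaves 7 distinct geometric isomers.
Of these, 3 lack any improper symmetry element and so occur as enantiomeric pairs, giving 7 + 3 = 10 stereoisomers in total.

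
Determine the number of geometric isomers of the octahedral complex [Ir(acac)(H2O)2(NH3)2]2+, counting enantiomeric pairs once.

3

An octahedron has six vertices in three trans pairs; every non-trans pair is cis.
Each acac is bidentate and must span two cis positions.
Systematic placement gives 3 geometric isomers: H2O trans, NH3 cis; H2O cis, NH3 cis (chiral); H2O cis, NH3 trans.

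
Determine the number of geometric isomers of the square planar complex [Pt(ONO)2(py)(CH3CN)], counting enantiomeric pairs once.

A square has two trans pairs of vertices; adjacent vertices are cis.
The distinct arrangements are (2 in all): ONO cis; ONO trans.

2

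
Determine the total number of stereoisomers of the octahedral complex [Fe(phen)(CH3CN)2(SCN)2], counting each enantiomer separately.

4

In an octahedral complex each vertex has one trans partner and four cis neighbours.
Each phen is bidentate and must span two cis positions.
There are 3 geometric isomers: CH3CN trans, SCN cis; CH3CN cis, SCN cis (chiral); CH3CN cis, SCN trans.
One of these lacks any improper symmetry element and so occurs as an enantiomeric pair, giving 3 + 1 = 4 stereoisomers in total.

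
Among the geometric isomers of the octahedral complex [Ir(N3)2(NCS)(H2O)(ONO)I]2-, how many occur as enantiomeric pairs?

6

An octahedron has six vertices in three trans pairs; every non-trans pair is cis.
Exhaustive case analysis gives 9 geometric isomers.
Of these, 6 lack any improper symmetry element and so occur as enantiomeric pairs, giving 9 + 6 = 15 stereoisomers in total.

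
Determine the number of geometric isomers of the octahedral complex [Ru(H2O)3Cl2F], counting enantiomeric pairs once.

An octahedron has six vertices in three trans pairs; every non-trans pair is cis.
There are 3 geometric isomers: H2O mer, Cl trans; H2O mer, Cl cis; H2O fac, Cl cis.

3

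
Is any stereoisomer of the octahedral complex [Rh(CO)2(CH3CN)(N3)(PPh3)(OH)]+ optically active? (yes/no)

The six octahedral sites form three mutually perpendicular trans pairs.
Placing the ligands in turn and identifying arrangements related by rotation or reflection leaves 9 distinct geometric isomers.
Of these, 6 lack any improper symmetry element and so occur as enantiomeric pairs, giving 9 + 6 = 15 stereoisomers in total.

yes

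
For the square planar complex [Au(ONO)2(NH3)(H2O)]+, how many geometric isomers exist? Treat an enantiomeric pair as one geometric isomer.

2

In a square planar complex each vertex has one trans partner and two cis neighbours.
Working through the distinct placements yields 2 geometric isomers: ONO cis; ONO trans.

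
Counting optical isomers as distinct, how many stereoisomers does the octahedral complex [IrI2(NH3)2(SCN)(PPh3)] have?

There are 6 geometric isomers: I trans, NH3 trans; I trans, NH3 cis; I cis, NH3 cis (3 arrangements, 2 chiral); I cis, NH3 trans.
Of these, 2 lack any improper symmetry element and so occur as enantiomeric pairs, giving 6 + 2 = 8 stereoisomers in total.

8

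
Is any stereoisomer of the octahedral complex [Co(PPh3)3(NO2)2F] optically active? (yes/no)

no

The six octahedral sites form three mutually perpendicular trans pairs.
Working through the distinct placements yields 3 geometric isomers: PPh3 mer, NO2 cis; PPh3 mer, NO2 trans; PPh3 fac, NO2 cis.
Each arrangement has an internal mirror plane or centre of symmetry, so none is chiral.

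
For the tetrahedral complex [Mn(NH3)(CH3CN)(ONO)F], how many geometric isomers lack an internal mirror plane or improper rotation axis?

1

All four vertices of a tetrahedron are equivalent and mutually adjacent, so cis/trans isomerism cannot arise.
Only one geometric arrangement is possible; it has no improper symmetry element, so it exists as a pair of enantiomers (2 stereoisomers).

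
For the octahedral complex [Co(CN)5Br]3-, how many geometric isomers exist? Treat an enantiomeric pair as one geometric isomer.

1

The six octahedral sites form three mutually perpendicular trans pairs.
Only one geometric arrangement is possible.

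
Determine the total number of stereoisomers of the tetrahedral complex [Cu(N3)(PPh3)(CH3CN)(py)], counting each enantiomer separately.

All four vertices of a tetrahedron are equivalent and mutually adjacent, so cis/trans isomerism cannot arise.
Only one geometric arrangement is possible; it has no improper symmetry element, so it exists as a pair of enantiomers (2 stereoisomers).

2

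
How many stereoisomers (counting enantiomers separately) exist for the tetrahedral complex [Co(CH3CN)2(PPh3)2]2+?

In a tetrahedral complex all four positions are equivalent and every pair of ligands is adjacent — there is no cis/trans distinction.
Only one geometric arrangement is possible.

1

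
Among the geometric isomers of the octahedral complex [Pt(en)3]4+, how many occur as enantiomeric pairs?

1

In an octahedral complex each vertex has one trans partner and four cis neighbours.
Each en is bidentate and must span two cis positions.
Only one geometric arrangement is possible; it has no improper symmetry element, so it exists as a pair of enantiomers (2 stereoisomers).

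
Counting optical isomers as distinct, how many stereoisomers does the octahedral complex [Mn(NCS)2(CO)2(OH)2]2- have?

6

Working through the distinct placements yields 5 geometric isomers: NCS trans, CO trans, OH trans; NCS cis, CO trans, OH cis; NCS cis, CO cis, OH trans; NCS cis, CO cis, OH cis (chiral); NCS trans, CO cis, OH cis.
One of these lacks any improper symmetry element and so occurs as an enantiomeric pair, giving 5 + 1 = 6 stereoisomers in total.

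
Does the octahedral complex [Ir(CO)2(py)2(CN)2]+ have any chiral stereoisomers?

yes

The six octahedral sites form three mutually perpendicular trans pairs.
Systematic placement gives 5 geometric isomers: CO trans, py trans, CN trans; CO cis, py cis, CN trans; CO cis, py trans, CN cis; CO cis, py cis, CN cis (chiral); CO trans, py cis, CN cis.
One of these lacks any improper symmetry element and so occurs as an enantiomeric pair, giving 5 + 1 = 6 stereoisomers in total.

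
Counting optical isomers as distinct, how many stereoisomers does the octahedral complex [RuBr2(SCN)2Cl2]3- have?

An octahedron has six vertices in three trans pairs; every non-trans pair is cis.
The distinct arrangements are (5 in all): Br trans, SCN trans, Cl trans; Br trans, SCN cis, Cl cis; Br cis, SCN trans, Cl cis; Br cis, SCN cis, Cl cis (chiral); Br cis, SCN cis, Cl trans.
One of these lacks any improper symmetry element and so occurs as an enantiomeric pair, giving 5 + 1 = 6 stereoisomers in total.

6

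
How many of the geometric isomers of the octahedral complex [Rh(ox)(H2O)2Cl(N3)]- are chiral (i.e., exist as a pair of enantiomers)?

2

Each ox is bidentate and must span two cis positions.
There are 4 geometric isomers: H2O cis (3 arrangements, 2 chiral); H2O trans.
Of these, 2 lack any improper symmetry element and so occur as enantiomeric pairs, giving 4 + 2 = 6 stereoisomers in total.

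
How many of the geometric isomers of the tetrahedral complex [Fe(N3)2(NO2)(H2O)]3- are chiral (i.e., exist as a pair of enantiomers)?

0

In a tetrahedral complex all four positions are equivalent and every pair of ligands is adjacent — there is no cis/trans distinction.
Only one geometric arrangement is possible.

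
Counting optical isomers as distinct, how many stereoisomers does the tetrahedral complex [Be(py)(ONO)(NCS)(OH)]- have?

All four vertices of a tetrahedron are equivalent and mutually adjacent, so cis/trans isomerism cannot arise.
Only one geometric arrangement is possible; it has no improper symmetry element, so it exists as a pair of enantiomers (2 stereoisomers).

2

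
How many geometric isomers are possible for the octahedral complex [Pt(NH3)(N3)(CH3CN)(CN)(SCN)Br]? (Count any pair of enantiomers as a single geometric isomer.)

In an octahedral complex each vertex has one trans partner and four cis neighbours.
Placing the ligands in turn and identifying arrangements related by rotation or reflection leaves 15 distinct geometric isomers.

15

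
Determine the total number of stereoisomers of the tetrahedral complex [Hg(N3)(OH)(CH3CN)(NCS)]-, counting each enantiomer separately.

In a tetrahedral complex all four positions are equivalent and every pair of ligands is adjacent — there is no cis/trans distinction.
Only one geometric arrangement is possible; it has no improper symmetry element, so it exists as a pair of enantiomers (2 stereoisomers).

2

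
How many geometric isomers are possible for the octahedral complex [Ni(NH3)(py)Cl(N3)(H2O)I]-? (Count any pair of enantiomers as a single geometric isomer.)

Exhaustive case analysis gives 15 geometric isomers.

15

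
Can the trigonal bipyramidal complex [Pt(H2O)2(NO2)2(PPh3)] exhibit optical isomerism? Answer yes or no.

In a trigonal bipyramid the two axial positions differ from the three equatorial ones.
Systematic enumeration (placing each ligand type in turn and discarding arrangements equivalent by rotation or reflection) gives 5 geometric isomers.
One of these lacks any improper symmetry element and so occurs as an enantiomeric pair, giving 5 + 1 = 6 stereoisomers in total.

yes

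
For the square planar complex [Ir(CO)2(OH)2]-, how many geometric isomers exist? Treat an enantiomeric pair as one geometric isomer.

Working through the distinct placements yields 2 geometric isomers: CO cis; CO trans.

2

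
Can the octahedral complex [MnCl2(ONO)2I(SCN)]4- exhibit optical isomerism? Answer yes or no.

In an octahedral complex each vertex has one trans partner and four cis neighbours.
Systematic placement gives 6 geometric isomers: Cl trans, ONO cis; Cl trans, ONO trans; Cl cis, ONO cis (3 arrangements, 2 chiral); Cl cis, ONO trans.
Of these, 2 lack any improper symmetry element and so occur as enantiomeric pairs, giving 6 + 2 = 8 stereoisomers in total.

yes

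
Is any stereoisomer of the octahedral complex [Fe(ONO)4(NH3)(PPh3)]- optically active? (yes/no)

no

In an octahedral complex each vertex has one trans partner and four cis neighbours.
The distinct arrangements are (2 in all): NH3 and PPh3 mutually cis; NH3 and PPh3 mutually trans.
Each arrangement has an internal mirror plane or centre of symmetry, so none is chiral.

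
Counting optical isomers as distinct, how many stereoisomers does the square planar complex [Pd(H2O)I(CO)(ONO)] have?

A square has two trans pairs of vertices; adjacent vertices are cis.
The distinct arrangements are (3 in all): (CO/I trans, H2O/ONO trans); (CO/ONO trans, H2O/I trans); (CO/H2O trans, I/ONO trans).
Each arrangement has an internal mirror plane or centre of symmetry, so none is chiral.

3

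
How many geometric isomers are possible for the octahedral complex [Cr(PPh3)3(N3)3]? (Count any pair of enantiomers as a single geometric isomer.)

The six octahedral sites form three mutually perpendicular trans pairs.
Working through the distinct placements yields 2 geometric isomers: PPh3 mer; PPh3 fac.

2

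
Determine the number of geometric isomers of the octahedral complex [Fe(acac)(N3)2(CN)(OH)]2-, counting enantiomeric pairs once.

4

In an octahedral complex each vertex has one trans partner and four cis neighbours.
Each acac is bidentate and must span two cis positions.
Systematic placement gives 4 geometric isomers: N3 cis (3 arrangements, 2 chiral); N3 trans.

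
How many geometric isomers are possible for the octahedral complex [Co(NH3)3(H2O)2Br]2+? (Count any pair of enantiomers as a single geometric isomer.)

In an octahedral complex each vertex has one trans partner and four cis neighbours.
There are 3 geometric isomers: NH3 mer, H2O cis; NH3 mer, H2O trans; NH3 fac, H2O cis.

3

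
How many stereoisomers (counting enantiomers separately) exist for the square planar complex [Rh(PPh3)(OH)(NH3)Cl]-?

3

A square has two trans pairs of vertices; adjacent vertices are cis.
Systematic placement gives 3 geometric isomers: (Cl/OH trans, NH3/PPh3 trans); (Cl/PPh3 trans, NH3/OH trans); (Cl/NH3 trans, OH/PPh3 trans).
Each arrangement has an internal mirror plane or centre of symmetry, so none is chiral.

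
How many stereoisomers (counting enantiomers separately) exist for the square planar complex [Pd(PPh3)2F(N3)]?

In a square planar complex each vertex has one trans partner and two cis neighbours.
Working through the distinct placements yields 2 geometric isomers: PPh3 cis; PPh3 trans.
Each arrangement has an internal mirror plane or centre of symmetry, so none is chiral.

2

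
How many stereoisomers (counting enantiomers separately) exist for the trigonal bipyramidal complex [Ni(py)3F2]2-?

In a trigonal bipyramid the two axial positions differ from the three equatorial ones.
Systematic placement gives 3 geometric isomers: F both axial; F one axial, one equatorial; F both equatorial.
Each arrangement has an internal mirror plane or centre of symmetry, so none is chiral.

3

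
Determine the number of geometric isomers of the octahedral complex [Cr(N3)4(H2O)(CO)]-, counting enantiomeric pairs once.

In an octahedral complex each vertex has one trans partner and four cis neighbours.
Working through the distinct placements yields 2 geometric isomers: H2O and CO mutually trans; H2O and CO mutually cis.

2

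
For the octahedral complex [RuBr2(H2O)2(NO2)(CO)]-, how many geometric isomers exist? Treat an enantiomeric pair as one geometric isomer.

An octahedron has six vertices in three trans pairs; every non-trans pair is cis.
There are 6 geometric isomers: Br trans, H2O cis; Br trans, H2O trans; Br cis, H2O cis (3 arrangements, 2 chiral); Br cis, H2O trans.

6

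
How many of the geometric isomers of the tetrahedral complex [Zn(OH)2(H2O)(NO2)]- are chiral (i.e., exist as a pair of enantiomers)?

0

In a tetrahedral complex all four positions are equivalent and every pair of ligands is adjacent — there is no cis/trans distinction.
Only one geometric arrangement is possible.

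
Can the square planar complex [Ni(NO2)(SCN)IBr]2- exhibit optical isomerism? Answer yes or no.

no

In a square planar complex each vertex has one trans partner and two cis neighbours.
Working through the distinct placements yields 3 geometric isomers: (Br/NO2 trans, I/SCN trans); (Br/SCN trans, I/NO2 trans); (Br/I trans, NO2/SCN trans).
Each arrangement has an internal mirror plane or centre of symmetry, so none is chiral.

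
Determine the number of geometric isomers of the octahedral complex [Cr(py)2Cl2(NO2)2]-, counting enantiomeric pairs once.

An octahedron has six vertices in three trans pairs; every non-trans pair is cis.
Systematic placement gives 5 geometric isomers: py trans, Cl trans, NO2 trans; py cis, Cl trans, NO2 cis; py trans, Cl cis, NO2 cis; py cis, Cl cis, NO2 cis (chiral); py cis, Cl cis, NO2 trans.

5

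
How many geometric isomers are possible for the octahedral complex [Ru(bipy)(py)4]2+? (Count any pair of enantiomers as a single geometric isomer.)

An octahedron has six vertices in three trans pairs; every non-trans pair is cis.
Each bipy is bidentate and must span two cis positions.
Only one geometric arrangement is possible.

1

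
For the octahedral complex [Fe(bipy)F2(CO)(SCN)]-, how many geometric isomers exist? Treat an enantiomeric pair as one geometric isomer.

An octahedron has six vertices in three trans pairs; every non-trans pair is cis.
Each bipy is bidentate and must span two cis positions.
The distinct arrangements are (4 in all): F cis (3 arrangements, 2 chiral); F trans.

4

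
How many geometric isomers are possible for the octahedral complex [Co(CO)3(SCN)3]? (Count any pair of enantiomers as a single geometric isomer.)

In an octahedral complex each vertex has one trans partner and four cis neighbours.
There are 2 geometric isomers: CO mer; CO fac.

2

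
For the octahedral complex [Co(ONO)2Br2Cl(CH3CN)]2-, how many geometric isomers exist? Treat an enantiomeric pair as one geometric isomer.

The six octahedral sites form three mutually perpendicular trans pairs.
There are 6 geometric isomers: ONO trans, Br trans; ONO cis, Br trans; ONO trans, Br cis; ONO cis, Br cis (3 arrangements, 2 chiral).

6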